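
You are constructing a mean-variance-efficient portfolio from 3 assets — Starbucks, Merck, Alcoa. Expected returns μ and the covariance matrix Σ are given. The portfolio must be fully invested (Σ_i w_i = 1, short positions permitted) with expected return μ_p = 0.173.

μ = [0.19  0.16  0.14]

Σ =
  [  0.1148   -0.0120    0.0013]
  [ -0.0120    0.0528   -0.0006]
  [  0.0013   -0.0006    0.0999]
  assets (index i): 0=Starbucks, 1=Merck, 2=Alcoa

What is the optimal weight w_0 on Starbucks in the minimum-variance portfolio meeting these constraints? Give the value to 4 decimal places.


g=Σ⁻¹μ = [2.0053  3.5019  1.3963]
h=Σ⁻¹𝟙 = [10.8469  21.5182  9.9981]
a=μᵀg=1.136800  b=𝟙ᵀg=6.903553  c=𝟙ᵀh=42.363177  D=ac−b²=0.499441
λ₁=(c·0.173−b)/D = (42.363177·0.173−6.903553)/0.499441 = 0.851506
λ₂=(a−b·0.173)/D = (1.136800−6.903553·0.173)/0.499441 = -0.115157
w* = 0.851506·g + -0.115157·h:
  w_0 = 0.851506·2.0053 + -0.115157·10.8469 = 0.4584  (Starbucks)
  w_1 = 0.851506·3.5019 + -0.115157·21.5182 = 0.5039  (Merck)
  w_2 = 0.851506·1.3963 + -0.115157·9.9981 = 0.0376  (Alcoa)
Σw_i=1.0000  μᵀw=0.1730
σ²=wᵀΣw=λ₁·μ_p+λ₂ = 0.851506·0.173 + -0.115157 = 0.032154 ≈ 0.0322

0.4584


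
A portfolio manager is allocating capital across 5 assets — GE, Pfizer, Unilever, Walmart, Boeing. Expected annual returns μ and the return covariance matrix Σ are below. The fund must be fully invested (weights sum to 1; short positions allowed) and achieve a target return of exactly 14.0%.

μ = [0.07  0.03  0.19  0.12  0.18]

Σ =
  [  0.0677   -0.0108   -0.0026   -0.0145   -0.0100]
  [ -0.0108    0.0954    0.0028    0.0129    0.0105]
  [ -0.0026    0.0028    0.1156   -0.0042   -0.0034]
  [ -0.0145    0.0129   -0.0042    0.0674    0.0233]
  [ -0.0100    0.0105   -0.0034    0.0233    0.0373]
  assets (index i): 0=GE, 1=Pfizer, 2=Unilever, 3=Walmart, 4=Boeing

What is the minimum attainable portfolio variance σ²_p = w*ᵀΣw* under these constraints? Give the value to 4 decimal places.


u=Σ⁻¹μ = [1.9681  -0.1667  1.8655  0.5437  5.2307]
v=Σ⁻¹𝟙 = [22.3676  8.6131  10.0443  9.9570  25.0775]
a=μᵀu=1.493987  b=𝟙ᵀu=9.441338  c=𝟙ᵀv=76.059525  D=ac−b²=24.493035
λ₁=(c·0.140−b)/D = (76.059525·0.140−9.441338)/24.493035 = 0.049279
λ₂=(a−b·0.140)/D = (1.493987−9.441338·0.140)/24.493035 = 0.007031
w* = 0.049279·u + 0.007031·v:
  w_0 = 0.049279·1.9681 + 0.007031·22.3676 = 0.2542  (GE)
  w_1 = 0.049279·-0.1667 + 0.007031·8.6131 = 0.0523  (Pfizer)
  w_2 = 0.049279·1.8655 + 0.007031·10.0443 = 0.1625  (Unilever)
  w_3 = 0.049279·0.5437 + 0.007031·9.9570 = 0.0968  (Walmart)
  w_4 = 0.049279·5.2307 + 0.007031·25.0775 = 0.4341  (Boeing)
Σw_i=1.0000  μᵀw=0.1400
σ²=wᵀΣw=λ₁·μ_p+λ₂ = 0.049279·0.140 + 0.007031 = 0.013930 ≈ 0.0139

0.0139


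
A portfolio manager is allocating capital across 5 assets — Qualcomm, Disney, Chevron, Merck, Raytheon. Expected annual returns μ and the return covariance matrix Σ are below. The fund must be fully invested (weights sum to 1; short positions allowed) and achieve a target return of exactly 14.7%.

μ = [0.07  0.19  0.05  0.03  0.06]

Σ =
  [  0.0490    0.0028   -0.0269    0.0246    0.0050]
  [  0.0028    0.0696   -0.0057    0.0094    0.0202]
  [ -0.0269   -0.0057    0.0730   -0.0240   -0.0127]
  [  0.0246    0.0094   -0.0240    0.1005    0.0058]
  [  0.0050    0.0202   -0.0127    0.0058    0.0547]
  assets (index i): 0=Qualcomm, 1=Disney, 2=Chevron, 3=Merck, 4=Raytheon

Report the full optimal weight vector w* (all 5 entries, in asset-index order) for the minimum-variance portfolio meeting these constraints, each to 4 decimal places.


x=Σ⁻¹μ = [2.2546  2.7074  1.7453  -0.1076  0.3076]
y=Σ⁻¹𝟙 = [31.5048  9.2602  31.8570  7.9102  18.5397]
a=μᵀx=0.774716  b=𝟙ᵀx=6.907324  c=𝟙ᵀy=99.071993  D=ac−b²=29.041535
λ₁=(c·0.147−b)/D = (99.071993·0.147−6.907324)/29.041535 = 0.263631
λ₂=(a−b·0.147)/D = (0.774716−6.907324·0.147)/29.041535 = -0.008287
w* = 0.263631·x + -0.008287·y:
  w_0 = 0.263631·2.2546 + -0.008287·31.5048 = 0.3333  (Qualcomm)
  w_1 = 0.263631·2.7074 + -0.008287·9.2602 = 0.6370  (Disney)
  w_2 = 0.263631·1.7453 + -0.008287·31.8570 = 0.1961  (Chevron)
  w_3 = 0.263631·-0.1076 + -0.008287·7.9102 = -0.0939  (Merck)
  w_4 = 0.263631·0.3076 + -0.008287·18.5397 = -0.0725  (Raytheon)
Σw_i=1.0000  μᵀw=0.1470
σ²=wᵀΣw=λ₁·μ_p+λ₂ = 0.263631·0.147 + -0.008287 = 0.030467 ≈ 0.0305

0.3333  0.6370  0.1961  -0.0939  -0.0725


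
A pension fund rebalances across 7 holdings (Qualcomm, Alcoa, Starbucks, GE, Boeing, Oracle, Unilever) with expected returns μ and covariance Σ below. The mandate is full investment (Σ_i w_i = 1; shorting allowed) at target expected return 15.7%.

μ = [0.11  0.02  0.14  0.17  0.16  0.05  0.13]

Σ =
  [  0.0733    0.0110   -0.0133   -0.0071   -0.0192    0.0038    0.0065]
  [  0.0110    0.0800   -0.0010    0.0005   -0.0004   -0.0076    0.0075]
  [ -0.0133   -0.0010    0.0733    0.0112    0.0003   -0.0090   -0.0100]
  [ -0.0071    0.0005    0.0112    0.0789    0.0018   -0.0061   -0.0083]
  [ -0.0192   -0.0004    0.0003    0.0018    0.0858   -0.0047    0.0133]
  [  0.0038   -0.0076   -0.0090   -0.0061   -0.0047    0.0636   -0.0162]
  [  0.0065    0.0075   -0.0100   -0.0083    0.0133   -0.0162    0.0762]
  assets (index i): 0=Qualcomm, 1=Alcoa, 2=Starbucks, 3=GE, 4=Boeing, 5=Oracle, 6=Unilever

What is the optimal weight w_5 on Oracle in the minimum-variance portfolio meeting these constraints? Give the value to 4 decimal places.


0.0406

p=Σ⁻¹μ = [2.4676  -0.0795  2.5136  2.3423  2.1344  1.9077  2.1214]
q=Σ⁻¹𝟙 = [17.8434  11.0597  20.3114  14.8864  13.9643  25.8622  17.8607]
a=μᵀp=1.732618  b=𝟙ᵀp=13.407534  c=𝟙ᵀq=121.788001  D=ac−b²=31.250146
λ₁=(c·0.157−b)/D = (121.788001·0.157−13.407534)/31.250146 = 0.182821
λ₂=(a−b·0.157)/D = (1.732618−13.407534·0.157)/31.250146 = -0.011916
w* = 0.182821·p + -0.011916·q:
  w_0 = 0.182821·2.4676 + -0.011916·17.8434 = 0.2385  (Qualcomm)
  w_1 = 0.182821·-0.0795 + -0.011916·11.0597 = -0.1463  (Alcoa)
  w_2 = 0.182821·2.5136 + -0.011916·20.3114 = 0.2175  (Starbucks)
  w_3 = 0.182821·2.3423 + -0.011916·14.8864 = 0.2508  (GE)
  w_4 = 0.182821·2.1344 + -0.011916·13.9643 = 0.2238  (Boeing)
  w_5 = 0.182821·1.9077 + -0.011916·25.8622 = 0.0406  (Oracle)
  w_6 = 0.182821·2.1214 + -0.011916·17.8607 = 0.1750  (Unilever)
Σw_i=1.0000  μᵀw=0.1570
σ²=wᵀΣw=λ₁·μ_p+λ₂ = 0.182821·0.157 + -0.011916 = 0.016787 ≈ 0.0168


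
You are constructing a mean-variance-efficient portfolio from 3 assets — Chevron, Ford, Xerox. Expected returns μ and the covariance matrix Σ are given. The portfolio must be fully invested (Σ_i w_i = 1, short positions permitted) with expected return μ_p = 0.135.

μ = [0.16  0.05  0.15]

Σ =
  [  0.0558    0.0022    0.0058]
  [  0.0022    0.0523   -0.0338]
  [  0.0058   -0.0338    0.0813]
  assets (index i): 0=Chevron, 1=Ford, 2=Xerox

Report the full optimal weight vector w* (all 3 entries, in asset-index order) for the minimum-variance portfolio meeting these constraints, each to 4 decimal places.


0.4490  0.1949  0.3561

p=Σ⁻¹μ = [2.4759  2.6392  2.7656]
q=Σ⁻¹𝟙 = [13.8240  35.3483  26.0098]
a=μᵀp=0.942944  b=𝟙ᵀp=7.880716  c=𝟙ᵀq=75.182063  D=ac−b²=8.786759
λ₁=(c·0.135−b)/D = (75.182063·0.135−7.880716)/8.786759 = 0.258214
λ₂=(a−b·0.135)/D = (0.942944−7.880716·0.135)/8.786759 = -0.013765
w* = 0.258214·p + -0.013765·q:
  w_0 = 0.258214·2.4759 + -0.013765·13.8240 = 0.4490  (Chevron)
  w_1 = 0.258214·2.6392 + -0.013765·35.3483 = 0.1949  (Ford)
  w_2 = 0.258214·2.7656 + -0.013765·26.0098 = 0.3561  (Xerox)
Σw_i=1.0000  μᵀw=0.1350
σ²=wᵀΣw=λ₁·μ_p+λ₂ = 0.258214·0.135 + -0.013765 = 0.021093 ≈ 0.0211


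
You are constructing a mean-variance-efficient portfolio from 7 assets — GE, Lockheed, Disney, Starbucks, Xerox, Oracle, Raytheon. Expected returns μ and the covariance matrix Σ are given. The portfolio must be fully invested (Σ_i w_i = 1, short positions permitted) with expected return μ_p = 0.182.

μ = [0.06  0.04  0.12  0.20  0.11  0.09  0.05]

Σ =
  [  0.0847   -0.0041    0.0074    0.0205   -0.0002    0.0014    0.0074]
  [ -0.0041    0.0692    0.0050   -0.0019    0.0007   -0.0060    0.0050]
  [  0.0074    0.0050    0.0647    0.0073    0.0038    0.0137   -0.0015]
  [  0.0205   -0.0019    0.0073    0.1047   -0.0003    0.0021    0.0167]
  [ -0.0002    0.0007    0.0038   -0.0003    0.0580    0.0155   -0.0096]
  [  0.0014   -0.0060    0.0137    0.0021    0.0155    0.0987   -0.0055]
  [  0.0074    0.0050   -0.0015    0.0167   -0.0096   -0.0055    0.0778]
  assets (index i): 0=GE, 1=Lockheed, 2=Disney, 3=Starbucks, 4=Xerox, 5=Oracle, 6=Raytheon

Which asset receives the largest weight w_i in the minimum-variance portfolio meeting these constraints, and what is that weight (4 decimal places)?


p=Σ⁻¹μ = [0.1489  0.5167  1.4159  1.7067  1.7682  0.4589  0.5069]
q=Σ⁻¹𝟙 = [9.1179  13.9239  10.5138  5.1501  16.5799  7.3870  12.7567]
a=μᵀp=0.801999  b=𝟙ᵀp=6.522152  c=𝟙ᵀq=75.429198  D=ac−b²=17.955642
λ₁=(c·0.182−b)/D = (75.429198·0.182−6.522152)/17.955642 = 0.401320
λ₂=(a−b·0.182)/D = (0.801999−6.522152·0.182)/17.955642 = -0.021444
w* = 0.401320·p + -0.021444·q:
  w_0 = 0.401320·0.1489 + -0.021444·9.1179 = -0.1358  (GE)
  w_1 = 0.401320·0.5167 + -0.021444·13.9239 = -0.0912  (Lockheed)
  w_2 = 0.401320·1.4159 + -0.021444·10.5138 = 0.3428  (Disney)
  w_3 = 0.401320·1.7067 + -0.021444·5.1501 = 0.5745  (Starbucks)
  w_4 = 0.401320·1.7682 + -0.021444·16.5799 = 0.3541  (Xerox)
  w_5 = 0.401320·0.4589 + -0.021444·7.3870 = 0.0258  (Oracle)
  w_6 = 0.401320·0.5069 + -0.021444·12.7567 = -0.0701  (Raytheon)
Σw_i=1.0000  μᵀw=0.1820
σ²=wᵀΣw=λ₁·μ_p+λ₂ = 0.401320·0.182 + -0.021444 = 0.051597 ≈ 0.0516

Starbucks (0.5745)


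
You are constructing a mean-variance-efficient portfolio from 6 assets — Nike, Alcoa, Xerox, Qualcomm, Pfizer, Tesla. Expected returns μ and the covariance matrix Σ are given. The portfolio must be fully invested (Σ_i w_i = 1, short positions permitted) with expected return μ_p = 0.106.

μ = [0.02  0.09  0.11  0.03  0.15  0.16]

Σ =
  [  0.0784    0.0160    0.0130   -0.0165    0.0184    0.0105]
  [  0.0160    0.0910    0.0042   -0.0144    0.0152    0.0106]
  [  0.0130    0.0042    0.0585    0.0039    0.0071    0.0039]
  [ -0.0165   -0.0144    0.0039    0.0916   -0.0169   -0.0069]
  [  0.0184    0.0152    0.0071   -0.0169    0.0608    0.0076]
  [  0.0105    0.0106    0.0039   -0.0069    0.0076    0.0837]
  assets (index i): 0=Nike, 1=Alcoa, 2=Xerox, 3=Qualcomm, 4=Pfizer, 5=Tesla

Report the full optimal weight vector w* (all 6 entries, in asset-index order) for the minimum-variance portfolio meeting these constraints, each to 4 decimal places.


0.0489  0.1127  0.1910  0.2086  0.2589  0.1798

g=Σ⁻¹μ = [-0.7394  0.5768  1.5493  0.7851  2.3704  1.7086]
h=Σ⁻¹𝟙 = [8.1256  8.2066  11.2678  16.4902  14.0232  9.4498]
a=μᵀg=0.860035  b=𝟙ᵀg=6.250732  c=𝟙ᵀh=67.563313  D=ac−b²=19.035174
λ₁=(c·0.106−b)/D = (67.563313·0.106−6.250732)/19.035174 = 0.047858
λ₂=(a−b·0.106)/D = (0.860035−6.250732·0.106)/19.035174 = 0.010373
w* = 0.047858·g + 0.010373·h:
  w_0 = 0.047858·-0.7394 + 0.010373·8.1256 = 0.0489  (Nike)
  w_1 = 0.047858·0.5768 + 0.010373·8.2066 = 0.1127  (Alcoa)
  w_2 = 0.047858·1.5493 + 0.010373·11.2678 = 0.1910  (Xerox)
  w_3 = 0.047858·0.7851 + 0.010373·16.4902 = 0.2086  (Qualcomm)
  w_4 = 0.047858·2.3704 + 0.010373·14.0232 = 0.2589  (Pfizer)
  w_5 = 0.047858·1.7086 + 0.010373·9.4498 = 0.1798  (Tesla)
Σw_i=1.0000  μᵀw=0.1060
σ²=wᵀΣw=λ₁·μ_p+λ₂ = 0.047858·0.106 + 0.010373 = 0.015446 ≈ 0.0154


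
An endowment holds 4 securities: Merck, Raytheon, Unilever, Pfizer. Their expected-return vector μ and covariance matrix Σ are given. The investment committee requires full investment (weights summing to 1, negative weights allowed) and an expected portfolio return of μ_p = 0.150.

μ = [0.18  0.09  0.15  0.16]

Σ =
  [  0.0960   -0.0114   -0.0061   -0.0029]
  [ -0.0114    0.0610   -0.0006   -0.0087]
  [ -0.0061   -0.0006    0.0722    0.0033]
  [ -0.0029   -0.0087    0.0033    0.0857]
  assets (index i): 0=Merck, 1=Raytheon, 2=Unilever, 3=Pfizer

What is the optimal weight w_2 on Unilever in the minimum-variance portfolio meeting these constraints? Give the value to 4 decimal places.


0.2629

p=Σ⁻¹μ = [2.3429  2.2327  2.1986  2.0883]
q=Σ⁻¹𝟙 = [14.2728  21.1638  14.6043  13.7377]
a=μᵀp=1.286586  b=𝟙ᵀp=8.862526  c=𝟙ᵀq=63.778609  D=ac−b²=3.512267
λ₁=(c·0.150−b)/D = (63.778609·0.150−8.862526)/3.512267 = 0.200516
λ₂=(a−b·0.150)/D = (1.286586−8.862526·0.150)/3.512267 = -0.012184
w* = 0.200516·p + -0.012184·q:
  w_0 = 0.200516·2.3429 + -0.012184·14.2728 = 0.2959  (Merck)
  w_1 = 0.200516·2.2327 + -0.012184·21.1638 = 0.1898  (Raytheon)
  w_2 = 0.200516·2.1986 + -0.012184·14.6043 = 0.2629  (Unilever)
  w_3 = 0.200516·2.0883 + -0.012184·13.7377 = 0.2513  (Pfizer)
Σw_i=1.0000  μᵀw=0.1500
σ²=wᵀΣw=λ₁·μ_p+λ₂ = 0.200516·0.150 + -0.012184 = 0.017893 ≈ 0.0179


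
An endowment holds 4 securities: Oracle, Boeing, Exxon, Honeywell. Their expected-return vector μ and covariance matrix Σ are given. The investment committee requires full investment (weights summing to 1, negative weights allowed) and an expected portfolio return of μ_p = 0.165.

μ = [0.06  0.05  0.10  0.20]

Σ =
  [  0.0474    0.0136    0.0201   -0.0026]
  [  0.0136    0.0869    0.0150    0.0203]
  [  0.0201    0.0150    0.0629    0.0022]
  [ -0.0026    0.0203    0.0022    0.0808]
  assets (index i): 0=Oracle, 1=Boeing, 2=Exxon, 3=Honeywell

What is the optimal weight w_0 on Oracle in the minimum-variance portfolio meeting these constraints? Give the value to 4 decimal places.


0.1791

u=Σ⁻¹μ = [0.9777  -0.4000  1.2828  2.5723]
v=Σ⁻¹𝟙 = [16.5288  4.6660  9.1019  11.4880]
a=μᵀu=0.681398  b=𝟙ᵀu=4.432815  c=𝟙ᵀv=41.784644  D=ac−b²=8.822100
λ₁=(c·0.165−b)/D = (41.784644·0.165−4.432815)/8.822100 = 0.279032
λ₂=(a−b·0.165)/D = (0.681398−4.432815·0.165)/8.822100 = -0.005670
w* = 0.279032·u + -0.005670·v:
  w_0 = 0.279032·0.9777 + -0.005670·16.5288 = 0.1791  (Oracle)
  w_1 = 0.279032·-0.4000 + -0.005670·4.6660 = -0.1381  (Boeing)
  w_2 = 0.279032·1.2828 + -0.005670·9.1019 = 0.3063  (Exxon)
  w_3 = 0.279032·2.5723 + -0.005670·11.4880 = 0.6526  (Honeywell)
Σw_i=1.0000  μᵀw=0.1650
σ²=wᵀΣw=λ₁·μ_p+λ₂ = 0.279032·0.165 + -0.005670 = 0.040371 ≈ 0.0404


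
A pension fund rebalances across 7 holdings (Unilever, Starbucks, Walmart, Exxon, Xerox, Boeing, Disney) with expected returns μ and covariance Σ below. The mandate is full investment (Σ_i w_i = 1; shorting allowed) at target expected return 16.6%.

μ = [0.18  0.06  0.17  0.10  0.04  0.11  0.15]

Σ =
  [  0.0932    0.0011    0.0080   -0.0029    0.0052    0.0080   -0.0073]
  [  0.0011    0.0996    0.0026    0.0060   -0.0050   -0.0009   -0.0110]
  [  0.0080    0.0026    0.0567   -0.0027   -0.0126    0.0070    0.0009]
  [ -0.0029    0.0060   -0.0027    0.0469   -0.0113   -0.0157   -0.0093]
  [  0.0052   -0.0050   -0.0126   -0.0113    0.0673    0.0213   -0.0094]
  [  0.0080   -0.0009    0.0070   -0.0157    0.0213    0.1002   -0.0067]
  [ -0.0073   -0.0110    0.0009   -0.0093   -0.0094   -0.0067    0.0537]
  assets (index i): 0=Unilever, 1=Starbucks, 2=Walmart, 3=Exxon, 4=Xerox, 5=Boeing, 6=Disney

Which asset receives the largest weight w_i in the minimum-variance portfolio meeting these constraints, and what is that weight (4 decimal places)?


p=Σ⁻¹μ = [1.9073  0.8501  3.1050  4.0882  1.9964  1.2458  4.3876]
q=Σ⁻¹𝟙 = [10.2561  12.3480  21.6465  38.5435  27.0995  10.3718  34.8957]
a=μᵀp=2.206033  b=𝟙ᵀp=17.580467  c=𝟙ᵀq=155.161112  D=ac−b²=33.217668
λ₁=(c·0.166−b)/D = (155.161112·0.166−17.580467)/33.217668 = 0.246142
λ₂=(a−b·0.166)/D = (2.206033−17.580467·0.166)/33.217668 = -0.021444
w* = 0.246142·p + -0.021444·q:
  w_0 = 0.246142·1.9073 + -0.021444·10.2561 = 0.2495  (Unilever)
  w_1 = 0.246142·0.8501 + -0.021444·12.3480 = -0.0556  (Starbucks)
  w_2 = 0.246142·3.1050 + -0.021444·21.6465 = 0.3001  (Walmart)
  w_3 = 0.246142·4.0882 + -0.021444·38.5435 = 0.1798  (Exxon)
  w_4 = 0.246142·1.9964 + -0.021444·27.0995 = -0.0897  (Xerox)
  w_5 = 0.246142·1.2458 + -0.021444·10.3718 = 0.0842  (Boeing)
  w_6 = 0.246142·4.3876 + -0.021444·34.8957 = 0.3317  (Disney)
Σw_i=1.0000  μᵀw=0.1660
σ²=wᵀΣw=λ₁·μ_p+λ₂ = 0.246142·0.166 + -0.021444 = 0.019415 ≈ 0.0194

Disney (0.3317)


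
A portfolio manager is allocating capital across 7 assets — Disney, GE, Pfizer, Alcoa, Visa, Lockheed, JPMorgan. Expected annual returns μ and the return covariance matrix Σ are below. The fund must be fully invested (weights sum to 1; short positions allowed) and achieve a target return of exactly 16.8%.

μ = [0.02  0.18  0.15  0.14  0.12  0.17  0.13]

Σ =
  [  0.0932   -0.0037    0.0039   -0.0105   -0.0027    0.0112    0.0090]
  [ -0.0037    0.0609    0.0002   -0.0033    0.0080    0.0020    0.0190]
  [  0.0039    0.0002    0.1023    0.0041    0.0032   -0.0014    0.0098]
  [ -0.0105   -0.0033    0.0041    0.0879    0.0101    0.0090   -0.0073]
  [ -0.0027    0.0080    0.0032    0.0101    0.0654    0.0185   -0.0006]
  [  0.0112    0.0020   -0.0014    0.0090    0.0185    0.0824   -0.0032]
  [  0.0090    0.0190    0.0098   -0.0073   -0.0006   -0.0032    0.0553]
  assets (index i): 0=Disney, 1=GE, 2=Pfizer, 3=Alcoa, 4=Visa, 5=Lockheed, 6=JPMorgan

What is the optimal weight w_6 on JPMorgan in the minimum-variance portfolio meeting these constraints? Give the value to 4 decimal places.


g=Σ⁻¹μ = [0.0843  2.3773  1.2438  1.5000  0.7778  1.7390  1.6069]
h=Σ⁻¹𝟙 = [10.3616  12.0281  7.4179  11.8811  10.0428  7.5165  13.0620]
a=μᵀg=1.424064  b=𝟙ᵀg=9.329310  c=𝟙ᵀh=72.309850  D=ac−b²=15.937829
λ₁=(c·0.168−b)/D = (72.309850·0.168−9.329310)/15.937829 = 0.176859
λ₂=(a−b·0.168)/D = (1.424064−9.329310·0.168)/15.937829 = -0.008989
w* = 0.176859·g + -0.008989·h:
  w_0 = 0.176859·0.0843 + -0.008989·10.3616 = -0.0782  (Disney)
  w_1 = 0.176859·2.3773 + -0.008989·12.0281 = 0.3123  (GE)
  w_2 = 0.176859·1.2438 + -0.008989·7.4179 = 0.1533  (Pfizer)
  w_3 = 0.176859·1.5000 + -0.008989·11.8811 = 0.1585  (Alcoa)
  w_4 = 0.176859·0.7778 + -0.008989·10.0428 = 0.0473  (Visa)
  w_5 = 0.176859·1.7390 + -0.008989·7.5165 = 0.2400  (Lockheed)
  w_6 = 0.176859·1.6069 + -0.008989·13.0620 = 0.1668  (JPMorgan)
Σw_i=1.0000  μᵀw=0.1680
σ²=wᵀΣw=λ₁·μ_p+λ₂ = 0.176859·0.168 + -0.008989 = 0.020724 ≈ 0.0207

0.1668


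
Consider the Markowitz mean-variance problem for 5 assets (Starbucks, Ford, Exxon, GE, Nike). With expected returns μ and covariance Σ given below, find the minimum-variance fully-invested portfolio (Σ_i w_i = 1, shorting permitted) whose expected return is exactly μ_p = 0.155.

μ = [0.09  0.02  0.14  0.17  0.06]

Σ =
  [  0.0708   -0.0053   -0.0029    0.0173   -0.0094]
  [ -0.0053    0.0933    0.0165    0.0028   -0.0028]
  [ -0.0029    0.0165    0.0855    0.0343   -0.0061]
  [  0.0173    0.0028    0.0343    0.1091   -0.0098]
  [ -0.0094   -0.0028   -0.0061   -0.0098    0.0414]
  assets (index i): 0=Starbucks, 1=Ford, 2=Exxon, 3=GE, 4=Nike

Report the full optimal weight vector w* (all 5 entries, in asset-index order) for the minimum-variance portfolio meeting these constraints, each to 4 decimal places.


x=Σ⁻¹μ = [1.3596  0.0807  1.3834  1.1058  2.2290]
y=Σ⁻¹𝟙 = [18.1979  10.7255  10.2523  5.6435  31.8584]
a=μᵀx=0.639387  b=𝟙ᵀx=6.158534  c=𝟙ᵀy=76.677536  D=ac−b²=11.099104
λ₁=(c·0.155−b)/D = (76.677536·0.155−6.158534)/11.099104 = 0.515941
λ₂=(a−b·0.155)/D = (0.639387−6.158534·0.155)/11.099104 = -0.028397
w* = 0.515941·x + -0.028397·y:
  w_0 = 0.515941·1.3596 + -0.028397·18.1979 = 0.1847  (Starbucks)
  w_1 = 0.515941·0.0807 + -0.028397·10.7255 = -0.2630  (Ford)
  w_2 = 0.515941·1.3834 + -0.028397·10.2523 = 0.4226  (Exxon)
  w_3 = 0.515941·1.1058 + -0.028397·5.6435 = 0.4103  (GE)
  w_4 = 0.515941·2.2290 + -0.028397·31.8584 = 0.2454  (Nike)
Σw_i=1.0000  μᵀw=0.1550
σ²=wᵀΣw=λ₁·μ_p+λ₂ = 0.515941·0.155 + -0.028397 = 0.051573 ≈ 0.0516

0.1847  -0.2630  0.4226  0.4103  0.2454


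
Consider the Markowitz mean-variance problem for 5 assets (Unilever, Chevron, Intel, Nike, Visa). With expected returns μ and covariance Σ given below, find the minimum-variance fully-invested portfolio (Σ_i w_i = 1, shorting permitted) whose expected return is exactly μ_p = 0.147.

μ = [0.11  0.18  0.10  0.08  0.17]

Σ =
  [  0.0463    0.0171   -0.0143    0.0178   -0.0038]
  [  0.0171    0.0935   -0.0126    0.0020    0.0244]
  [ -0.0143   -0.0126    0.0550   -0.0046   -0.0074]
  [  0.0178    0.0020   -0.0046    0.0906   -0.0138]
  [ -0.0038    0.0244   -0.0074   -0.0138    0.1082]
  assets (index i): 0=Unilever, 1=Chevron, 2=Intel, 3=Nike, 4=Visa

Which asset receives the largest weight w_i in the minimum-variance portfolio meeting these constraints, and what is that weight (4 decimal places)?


p=Σ⁻¹μ = [2.6711  1.4095  3.1199  0.7375  1.6546]
q=Σ⁻¹𝟙 = [25.4536  6.6375  28.6676  9.1378  11.7653]
a=μᵀp=1.199792  b=𝟙ᵀp=9.592530  c=𝟙ᵀq=81.661766  D=ac−b²=5.960546
λ₁=(c·0.147−b)/D = (81.661766·0.147−9.592530)/5.960546 = 0.404619
λ₂=(a−b·0.147)/D = (1.199792−9.592530·0.147)/5.960546 = -0.035284
w* = 0.404619·p + -0.035284·q:
  w_0 = 0.404619·2.6711 + -0.035284·25.4536 = 0.1827  (Unilever)
  w_1 = 0.404619·1.4095 + -0.035284·6.6375 = 0.3361  (Chevron)
  w_2 = 0.404619·3.1199 + -0.035284·28.6676 = 0.2509  (Intel)
  w_3 = 0.404619·0.7375 + -0.035284·9.1378 = -0.0240  (Nike)
  w_4 = 0.404619·1.6546 + -0.035284·11.7653 = 0.2543  (Visa)
Σw_i=1.0000  μᵀw=0.1470
σ²=wᵀΣw=λ₁·μ_p+λ₂ = 0.404619·0.147 + -0.035284 = 0.024195 ≈ 0.0242

Chevron (0.3361)


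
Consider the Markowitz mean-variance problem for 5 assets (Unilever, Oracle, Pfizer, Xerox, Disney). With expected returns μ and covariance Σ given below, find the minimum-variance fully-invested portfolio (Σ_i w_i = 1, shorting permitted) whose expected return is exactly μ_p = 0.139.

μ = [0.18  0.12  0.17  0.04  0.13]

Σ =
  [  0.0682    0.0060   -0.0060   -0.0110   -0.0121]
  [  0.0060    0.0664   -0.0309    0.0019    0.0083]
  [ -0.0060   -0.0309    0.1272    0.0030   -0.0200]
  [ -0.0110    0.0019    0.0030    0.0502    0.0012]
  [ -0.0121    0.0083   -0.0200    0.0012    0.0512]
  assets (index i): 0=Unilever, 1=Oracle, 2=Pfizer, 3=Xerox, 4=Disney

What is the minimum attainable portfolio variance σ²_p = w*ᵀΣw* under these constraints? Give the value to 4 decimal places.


0.0100

g=Σ⁻¹μ = [3.5987  2.1694  2.6389  1.2490  4.0394]
h=Σ⁻¹𝟙 = [23.4046  16.6223  16.9413  22.7271  28.4528]
a=μᵀg=1.931797  b=𝟙ᵀg=13.695457  c=𝟙ᵀh=108.148003  D=ac−b²=21.354439
λ₁=(c·0.139−b)/D = (108.148003·0.139−13.695457)/21.354439 = 0.062615
λ₂=(a−b·0.139)/D = (1.931797−13.695457·0.139)/21.354439 = 0.001317
w* = 0.062615·g + 0.001317·h:
  w_0 = 0.062615·3.5987 + 0.001317·23.4046 = 0.2562  (Unilever)
  w_1 = 0.062615·2.1694 + 0.001317·16.6223 = 0.1577  (Oracle)
  w_2 = 0.062615·2.6389 + 0.001317·16.9413 = 0.1876  (Pfizer)
  w_3 = 0.062615·1.2490 + 0.001317·22.7271 = 0.1081  (Xerox)
  w_4 = 0.062615·4.0394 + 0.001317·28.4528 = 0.2904  (Disney)
Σw_i=1.0000  μᵀw=0.1390
σ²=wᵀΣw=λ₁·μ_p+λ₂ = 0.062615·0.139 + 0.001317 = 0.010021 ≈ 0.0100


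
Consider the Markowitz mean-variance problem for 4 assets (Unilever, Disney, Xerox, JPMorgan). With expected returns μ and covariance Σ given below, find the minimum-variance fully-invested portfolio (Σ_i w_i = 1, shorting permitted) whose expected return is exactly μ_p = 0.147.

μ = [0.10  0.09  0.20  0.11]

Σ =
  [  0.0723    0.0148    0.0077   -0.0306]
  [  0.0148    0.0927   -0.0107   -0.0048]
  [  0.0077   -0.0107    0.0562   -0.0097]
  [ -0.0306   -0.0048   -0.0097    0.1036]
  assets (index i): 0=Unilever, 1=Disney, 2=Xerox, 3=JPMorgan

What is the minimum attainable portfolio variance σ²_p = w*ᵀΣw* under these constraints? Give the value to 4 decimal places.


x=Σ⁻¹μ = [1.5230  1.2816  3.9287  1.9388]
y=Σ⁻¹𝟙 = [16.4836  11.4176  20.6402  16.9827]
a=μᵀx=1.266650  b=𝟙ᵀx=8.672073  c=𝟙ᵀy=65.524052  D=ac−b²=7.791164
λ₁=(c·0.147−b)/D = (65.524052·0.147−8.672073)/7.791164 = 0.123212
λ₂=(a−b·0.147)/D = (1.266650−8.672073·0.147)/7.791164 = -0.001045
w* = 0.123212·x + -0.001045·y:
  w_0 = 0.123212·1.5230 + -0.001045·16.4836 = 0.1704  (Unilever)
  w_1 = 0.123212·1.2816 + -0.001045·11.4176 = 0.1460  (Disney)
  w_2 = 0.123212·3.9287 + -0.001045·20.6402 = 0.4625  (Xerox)
  w_3 = 0.123212·1.9388 + -0.001045·16.9827 = 0.2211  (JPMorgan)
Σw_i=1.0000  μᵀw=0.1470
σ²=wᵀΣw=λ₁·μ_p+λ₂ = 0.123212·0.147 + -0.001045 = 0.017067 ≈ 0.0171

0.0171


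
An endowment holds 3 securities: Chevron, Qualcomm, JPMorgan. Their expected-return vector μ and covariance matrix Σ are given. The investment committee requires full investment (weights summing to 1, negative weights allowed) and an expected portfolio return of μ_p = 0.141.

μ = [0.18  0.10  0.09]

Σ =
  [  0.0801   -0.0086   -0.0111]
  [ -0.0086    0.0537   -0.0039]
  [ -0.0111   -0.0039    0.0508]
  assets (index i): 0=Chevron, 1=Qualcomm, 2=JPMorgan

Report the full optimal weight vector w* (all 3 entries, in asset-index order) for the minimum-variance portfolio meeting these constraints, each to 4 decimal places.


x=Σ⁻¹μ = [2.8761  2.5111  2.5929]
y=Σ⁻¹𝟙 = [18.5404  23.4458  25.5362]
a=μᵀx=1.002170  b=𝟙ᵀx=7.980102  c=𝟙ᵀy=67.522325  D=ac−b²=3.986843
λ₁=(c·0.141−b)/D = (67.522325·0.141−7.980102)/3.986843 = 0.386407
λ₂=(a−b·0.141)/D = (1.002170−7.980102·0.141)/3.986843 = -0.030858
w* = 0.386407·x + -0.030858·y:
  w_0 = 0.386407·2.8761 + -0.030858·18.5404 = 0.5392  (Chevron)
  w_1 = 0.386407·2.5111 + -0.030858·23.4458 = 0.2468  (Qualcomm)
  w_2 = 0.386407·2.5929 + -0.030858·25.5362 = 0.2139  (JPMorgan)
Σw_i=1.0000  μᵀw=0.1410
σ²=wᵀΣw=λ₁·μ_p+λ₂ = 0.386407·0.141 + -0.030858 = 0.023626 ≈ 0.0236

0.5392  0.2468  0.2139


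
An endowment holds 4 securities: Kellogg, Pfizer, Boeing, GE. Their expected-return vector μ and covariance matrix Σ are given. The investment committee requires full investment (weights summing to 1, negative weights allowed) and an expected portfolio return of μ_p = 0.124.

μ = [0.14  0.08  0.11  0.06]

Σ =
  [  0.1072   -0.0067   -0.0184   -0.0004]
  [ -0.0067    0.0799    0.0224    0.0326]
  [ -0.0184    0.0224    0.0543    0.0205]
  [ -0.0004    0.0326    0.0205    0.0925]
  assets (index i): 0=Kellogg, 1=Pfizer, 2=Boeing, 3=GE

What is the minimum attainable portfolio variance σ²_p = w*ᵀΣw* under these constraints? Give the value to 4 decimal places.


g=Σ⁻¹μ = [1.7552  0.4871  2.4409  -0.0564]
h=Σ⁻¹𝟙 = [12.9131  6.6281  18.3744  4.4585]
a=μᵀg=0.549806  b=𝟙ᵀg=4.626775  c=𝟙ᵀh=42.374102  D=ac−b²=1.890471
λ₁=(c·0.124−b)/D = (42.374102·0.124−4.626775)/1.890471 = 0.331988
λ₂=(a−b·0.124)/D = (0.549806−4.626775·0.124)/1.890471 = -0.012650
w* = 0.331988·g + -0.012650·h:
  w_0 = 0.331988·1.7552 + -0.012650·12.9131 = 0.4193  (Kellogg)
  w_1 = 0.331988·0.4871 + -0.012650·6.6281 = 0.0779  (Pfizer)
  w_2 = 0.331988·2.4409 + -0.012650·18.3744 = 0.5779  (Boeing)
  w_3 = 0.331988·-0.0564 + -0.012650·4.4585 = -0.0751  (GE)
Σw_i=1.0000  μᵀw=0.1240
σ²=wᵀΣw=λ₁·μ_p+λ₂ = 0.331988·0.124 + -0.012650 = 0.028516 ≈ 0.0285

0.0285


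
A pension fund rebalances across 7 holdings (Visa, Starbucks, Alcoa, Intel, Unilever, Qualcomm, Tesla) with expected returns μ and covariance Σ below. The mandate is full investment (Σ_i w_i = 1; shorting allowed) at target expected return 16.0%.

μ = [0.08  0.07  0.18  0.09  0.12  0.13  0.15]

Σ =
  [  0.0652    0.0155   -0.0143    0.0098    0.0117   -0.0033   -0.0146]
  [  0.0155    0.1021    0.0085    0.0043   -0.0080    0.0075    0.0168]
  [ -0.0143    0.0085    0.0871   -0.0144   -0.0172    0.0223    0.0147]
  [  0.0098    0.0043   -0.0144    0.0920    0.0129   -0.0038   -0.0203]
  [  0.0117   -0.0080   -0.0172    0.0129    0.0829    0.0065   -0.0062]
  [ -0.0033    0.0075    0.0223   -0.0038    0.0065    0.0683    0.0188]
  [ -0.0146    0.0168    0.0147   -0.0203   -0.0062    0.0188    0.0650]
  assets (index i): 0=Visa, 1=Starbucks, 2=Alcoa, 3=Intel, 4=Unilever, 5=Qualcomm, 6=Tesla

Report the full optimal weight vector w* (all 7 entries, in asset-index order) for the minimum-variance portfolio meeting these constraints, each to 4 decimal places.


u=Σ⁻¹μ = [1.9352  -0.2384  2.4052  1.5687  1.5824  0.4085  2.7828]
v=Σ⁻¹𝟙 = [18.3353  2.5507  14.2800  13.9467  11.6058  4.8399  19.6771]
a=μᵀu=1.372658  b=𝟙ᵀu=10.444420  c=𝟙ᵀv=85.235475  D=ac−b²=7.913237
λ₁=(c·0.160−b)/D = (85.235475·0.160−10.444420)/7.913237 = 0.403533
λ₂=(a−b·0.160)/D = (1.372658−10.444420·0.160)/7.913237 = -0.037715
w* = 0.403533·u + -0.037715·v:
  w_0 = 0.403533·1.9352 + -0.037715·18.3353 = 0.0894  (Visa)
  w_1 = 0.403533·-0.2384 + -0.037715·2.5507 = -0.1924  (Starbucks)
  w_2 = 0.403533·2.4052 + -0.037715·14.2800 = 0.4320  (Alcoa)
  w_3 = 0.403533·1.5687 + -0.037715·13.9467 = 0.1070  (Intel)
  w_4 = 0.403533·1.5824 + -0.037715·11.6058 = 0.2008  (Unilever)
  w_5 = 0.403533·0.4085 + -0.037715·4.8399 = -0.0177  (Qualcomm)
  w_6 = 0.403533·2.7828 + -0.037715·19.6771 = 0.3808  (Tesla)
Σw_i=1.0000  μᵀw=0.1600
σ²=wᵀΣw=λ₁·μ_p+λ₂ = 0.403533·0.160 + -0.037715 = 0.026850 ≈ 0.0269

0.0894  -0.1924  0.4320  0.1070  0.2008  -0.0177  0.3808


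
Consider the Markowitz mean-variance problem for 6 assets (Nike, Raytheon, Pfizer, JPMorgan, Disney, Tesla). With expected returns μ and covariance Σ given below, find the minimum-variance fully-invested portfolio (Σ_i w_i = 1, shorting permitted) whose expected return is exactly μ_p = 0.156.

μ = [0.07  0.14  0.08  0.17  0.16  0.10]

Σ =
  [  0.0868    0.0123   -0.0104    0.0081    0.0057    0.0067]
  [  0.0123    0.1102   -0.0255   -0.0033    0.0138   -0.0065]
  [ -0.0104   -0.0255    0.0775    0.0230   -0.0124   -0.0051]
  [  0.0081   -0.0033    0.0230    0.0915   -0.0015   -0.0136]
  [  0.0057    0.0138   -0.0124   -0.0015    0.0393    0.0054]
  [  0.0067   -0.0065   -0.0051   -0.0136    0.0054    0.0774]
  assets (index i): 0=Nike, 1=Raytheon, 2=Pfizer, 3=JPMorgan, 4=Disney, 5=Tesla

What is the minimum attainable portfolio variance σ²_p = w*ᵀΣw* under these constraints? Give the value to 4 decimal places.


u=Σ⁻¹μ = [0.2901  1.2773  1.7119  1.7384  3.9790  1.5148]
v=Σ⁻¹𝟙 = [8.9565  10.6643  20.2054  7.9367  25.1545  14.0111]
a=μᵀu=1.419722  b=𝟙ᵀu=10.511449  c=𝟙ᵀv=86.928427  D=ac−b²=12.923605
λ₁=(c·0.156−b)/D = (86.928427·0.156−10.511449)/12.923605 = 0.235955
λ₂=(a−b·0.156)/D = (1.419722−10.511449·0.156)/12.923605 = -0.017028
w* = 0.235955·u + -0.017028·v:
  w_0 = 0.235955·0.2901 + -0.017028·8.9565 = -0.0841  (Nike)
  w_1 = 0.235955·1.2773 + -0.017028·10.6643 = 0.1198  (Raytheon)
  w_2 = 0.235955·1.7119 + -0.017028·20.2054 = 0.0599  (Pfizer)
  w_3 = 0.235955·1.7384 + -0.017028·7.9367 = 0.2750  (JPMorgan)
  w_4 = 0.235955·3.9790 + -0.017028·25.1545 = 0.5105  (Disney)
  w_5 = 0.235955·1.5148 + -0.017028·14.0111 = 0.1188  (Tesla)
Σw_i=1.0000  μᵀw=0.1560
σ²=wᵀΣw=λ₁·μ_p+λ₂ = 0.235955·0.156 + -0.017028 = 0.019781 ≈ 0.0198

0.0198


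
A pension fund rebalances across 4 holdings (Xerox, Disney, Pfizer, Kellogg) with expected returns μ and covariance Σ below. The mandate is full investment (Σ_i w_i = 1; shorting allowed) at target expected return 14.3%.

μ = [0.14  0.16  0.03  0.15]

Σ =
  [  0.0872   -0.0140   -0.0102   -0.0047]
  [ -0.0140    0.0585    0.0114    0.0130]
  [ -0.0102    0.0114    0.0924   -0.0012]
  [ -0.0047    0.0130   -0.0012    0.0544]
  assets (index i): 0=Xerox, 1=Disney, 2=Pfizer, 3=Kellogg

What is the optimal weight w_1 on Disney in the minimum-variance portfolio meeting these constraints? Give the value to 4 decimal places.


0.3428

p=Σ⁻¹μ = [2.1936  2.6955  0.2642  2.3086]
q=Σ⁻¹𝟙 = [16.0654  15.1656  10.9377  16.3875]
a=μᵀp=1.092596  b=𝟙ᵀp=7.461913  c=𝟙ᵀq=58.556237  D=ac−b²=8.298188
λ₁=(c·0.143−b)/D = (58.556237·0.143−7.461913)/8.298188 = 0.109859
λ₂=(a−b·0.143)/D = (1.092596−7.461913·0.143)/8.298188 = 0.003078
w* = 0.109859·p + 0.003078·q:
  w_0 = 0.109859·2.1936 + 0.003078·16.0654 = 0.2904  (Xerox)
  w_1 = 0.109859·2.6955 + 0.003078·15.1656 = 0.3428  (Disney)
  w_2 = 0.109859·0.2642 + 0.003078·10.9377 = 0.0627  (Pfizer)
  w_3 = 0.109859·2.3086 + 0.003078·16.3875 = 0.3041  (Kellogg)
Σw_i=1.0000  μᵀw=0.1430
σ²=wᵀΣw=λ₁·μ_p+λ₂ = 0.109859·0.143 + 0.003078 = 0.018788 ≈ 0.0188


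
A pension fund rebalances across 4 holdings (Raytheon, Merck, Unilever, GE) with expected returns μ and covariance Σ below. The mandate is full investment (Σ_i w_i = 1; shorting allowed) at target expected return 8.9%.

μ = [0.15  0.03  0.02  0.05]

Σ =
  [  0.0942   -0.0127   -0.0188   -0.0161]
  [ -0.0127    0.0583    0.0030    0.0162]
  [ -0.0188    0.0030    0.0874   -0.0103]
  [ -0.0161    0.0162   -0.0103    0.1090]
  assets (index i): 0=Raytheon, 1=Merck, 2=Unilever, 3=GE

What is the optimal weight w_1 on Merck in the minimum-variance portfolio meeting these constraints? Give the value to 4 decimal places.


0.1743

u=Σ⁻¹μ = [1.9499  0.7060  0.7075  0.7087]
v=Σ⁻¹𝟙 = [17.9735  17.2511  15.9856  10.7758]
a=μᵀu=0.363243  b=𝟙ᵀu=4.072064  c=𝟙ᵀv=61.985992  D=ac−b²=5.934298
λ₁=(c·0.089−b)/D = (61.985992·0.089−4.072064)/5.934298 = 0.243447
λ₂=(a−b·0.089)/D = (0.363243−4.072064·0.089)/5.934298 = 0.000140
w* = 0.243447·u + 0.000140·v:
  w_0 = 0.243447·1.9499 + 0.000140·17.9735 = 0.4772  (Raytheon)
  w_1 = 0.243447·0.7060 + 0.000140·17.2511 = 0.1743  (Merck)
  w_2 = 0.243447·0.7075 + 0.000140·15.9856 = 0.1745  (Unilever)
  w_3 = 0.243447·0.7087 + 0.000140·10.7758 = 0.1740  (GE)
Σw_i=1.0000  μᵀw=0.0890
σ²=wᵀΣw=λ₁·μ_p+λ₂ = 0.243447·0.089 + 0.000140 = 0.021807 ≈ 0.0218


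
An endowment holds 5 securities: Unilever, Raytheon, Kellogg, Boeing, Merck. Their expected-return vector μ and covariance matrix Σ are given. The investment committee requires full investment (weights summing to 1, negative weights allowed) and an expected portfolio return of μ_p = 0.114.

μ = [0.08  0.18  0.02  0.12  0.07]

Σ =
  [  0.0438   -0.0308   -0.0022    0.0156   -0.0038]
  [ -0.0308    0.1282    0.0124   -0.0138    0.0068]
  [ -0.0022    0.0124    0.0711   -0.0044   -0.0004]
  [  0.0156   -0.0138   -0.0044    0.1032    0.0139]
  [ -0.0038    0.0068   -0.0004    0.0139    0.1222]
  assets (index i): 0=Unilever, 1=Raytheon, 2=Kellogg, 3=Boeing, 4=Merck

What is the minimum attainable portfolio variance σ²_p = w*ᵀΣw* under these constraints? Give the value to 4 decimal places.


0.0165

p=Σ⁻¹μ = [3.0954  2.2202  0.0502  0.9347  0.4394]
q=Σ⁻¹𝟙 = [32.1300  14.5352  12.9566  6.2920  7.7003]
a=μᵀp=0.791197  b=𝟙ᵀp=6.739924  c=𝟙ᵀq=73.614083  D=ac−b²=12.816672
λ₁=(c·0.114−b)/D = (73.614083·0.114−6.739924)/12.816672 = 0.128901
λ₂=(a−b·0.114)/D = (0.791197−6.739924·0.114)/12.816672 = 0.001782
w* = 0.128901·p + 0.001782·q:
  w_0 = 0.128901·3.0954 + 0.001782·32.1300 = 0.4563  (Unilever)
  w_1 = 0.128901·2.2202 + 0.001782·14.5352 = 0.3121  (Raytheon)
  w_2 = 0.128901·0.0502 + 0.001782·12.9566 = 0.0296  (Kellogg)
  w_3 = 0.128901·0.9347 + 0.001782·6.2920 = 0.1317  (Boeing)
  w_4 = 0.128901·0.4394 + 0.001782·7.7003 = 0.0704  (Merck)
Σw_i=1.0000  μᵀw=0.1140
σ²=wᵀΣw=λ₁·μ_p+λ₂ = 0.128901·0.114 + 0.001782 = 0.016477 ≈ 0.0165


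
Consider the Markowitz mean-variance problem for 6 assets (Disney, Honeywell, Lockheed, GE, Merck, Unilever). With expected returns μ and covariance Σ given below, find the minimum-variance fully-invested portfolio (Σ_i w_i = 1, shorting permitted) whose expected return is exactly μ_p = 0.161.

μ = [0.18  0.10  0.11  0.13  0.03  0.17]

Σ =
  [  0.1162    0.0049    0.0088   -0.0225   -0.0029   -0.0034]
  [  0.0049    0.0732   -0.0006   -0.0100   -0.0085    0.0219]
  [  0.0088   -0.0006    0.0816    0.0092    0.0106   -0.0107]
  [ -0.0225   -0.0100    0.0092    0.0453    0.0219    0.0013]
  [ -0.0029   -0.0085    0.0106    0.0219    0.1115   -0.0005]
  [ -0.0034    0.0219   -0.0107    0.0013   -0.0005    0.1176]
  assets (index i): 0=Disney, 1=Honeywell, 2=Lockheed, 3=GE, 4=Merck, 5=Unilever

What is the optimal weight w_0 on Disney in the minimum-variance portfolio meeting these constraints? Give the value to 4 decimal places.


0.2896

g=Σ⁻¹μ = [2.2921  1.3709  0.8543  4.3396  -0.4946  1.2842]
h=Σ⁻¹𝟙 = [13.0799  15.2345  8.0951  28.0657  4.2172  6.4888]
a=μᵀg=1.411257  b=𝟙ᵀg=9.646432  c=𝟙ᵀh=75.181149  D=ac−b²=13.046310
λ₁=(c·0.161−b)/D = (75.181149·0.161−9.646432)/13.046310 = 0.188385
λ₂=(a−b·0.161)/D = (1.411257−9.646432·0.161)/13.046310 = -0.010870
w* = 0.188385·g + -0.010870·h:
  w_0 = 0.188385·2.2921 + -0.010870·13.0799 = 0.2896  (Disney)
  w_1 = 0.188385·1.3709 + -0.010870·15.2345 = 0.0927  (Honeywell)
  w_2 = 0.188385·0.8543 + -0.010870·8.0951 = 0.0729  (Lockheed)
  w_3 = 0.188385·4.3396 + -0.010870·28.0657 = 0.5124  (GE)
  w_4 = 0.188385·-0.4946 + -0.010870·4.2172 = -0.1390  (Merck)
  w_5 = 0.188385·1.2842 + -0.010870·6.4888 = 0.1714  (Unilever)
Σw_i=1.0000  μᵀw=0.1610
σ²=wᵀΣw=λ₁·μ_p+λ₂ = 0.188385·0.161 + -0.010870 = 0.019460 ≈ 0.0195


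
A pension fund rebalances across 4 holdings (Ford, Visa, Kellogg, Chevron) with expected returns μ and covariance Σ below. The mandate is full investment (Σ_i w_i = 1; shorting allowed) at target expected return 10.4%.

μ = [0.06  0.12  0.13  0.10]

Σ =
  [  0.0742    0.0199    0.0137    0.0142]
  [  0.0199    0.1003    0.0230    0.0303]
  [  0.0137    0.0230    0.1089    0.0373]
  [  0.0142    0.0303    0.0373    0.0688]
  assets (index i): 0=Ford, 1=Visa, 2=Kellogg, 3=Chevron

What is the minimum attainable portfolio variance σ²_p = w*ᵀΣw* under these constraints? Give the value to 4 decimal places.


0.0400

x=Σ⁻¹μ = [0.3412  0.7614  0.7751  0.6275]
y=Σ⁻¹𝟙 = [9.9113  4.5660  4.1539  8.2263]
a=μᵀx=0.275355  b=𝟙ᵀx=2.505230  c=𝟙ᵀy=26.857441  D=ac−b²=1.119145
λ₁=(c·0.104−b)/D = (26.857441·0.104−2.505230)/1.119145 = 0.257289
λ₂=(a−b·0.104)/D = (0.275355−2.505230·0.104)/1.119145 = 0.013234
w* = 0.257289·x + 0.013234·y:
  w_0 = 0.257289·0.3412 + 0.013234·9.9113 = 0.2190  (Ford)
  w_1 = 0.257289·0.7614 + 0.013234·4.5660 = 0.2563  (Visa)
  w_2 = 0.257289·0.7751 + 0.013234·4.1539 = 0.2544  (Kellogg)
  w_3 = 0.257289·0.6275 + 0.013234·8.2263 = 0.2703  (Chevron)
Σw_i=1.0000  μᵀw=0.1040
σ²=wᵀΣw=λ₁·μ_p+λ₂ = 0.257289·0.104 + 0.013234 = 0.039992 ≈ 0.0400


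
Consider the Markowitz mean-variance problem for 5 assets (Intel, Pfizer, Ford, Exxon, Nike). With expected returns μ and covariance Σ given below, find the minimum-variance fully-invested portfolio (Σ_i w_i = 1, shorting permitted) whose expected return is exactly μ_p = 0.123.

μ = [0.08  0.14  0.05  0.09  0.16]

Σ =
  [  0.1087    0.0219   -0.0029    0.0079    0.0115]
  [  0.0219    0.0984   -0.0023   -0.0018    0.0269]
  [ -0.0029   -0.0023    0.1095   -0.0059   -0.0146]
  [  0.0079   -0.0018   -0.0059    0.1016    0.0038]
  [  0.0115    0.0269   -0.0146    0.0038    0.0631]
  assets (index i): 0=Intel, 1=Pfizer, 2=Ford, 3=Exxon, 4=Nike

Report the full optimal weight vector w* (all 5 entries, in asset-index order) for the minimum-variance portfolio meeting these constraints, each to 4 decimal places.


0.0569  0.1532  0.1620  0.1652  0.4627

x=Σ⁻¹μ = [0.3005  0.7625  0.8322  0.8383  2.2979]
y=Σ⁻¹𝟙 = [6.2158  5.2252  11.8781  9.5933  14.6581]
a=μᵀx=0.615511  b=𝟙ᵀx=5.031391  c=𝟙ᵀy=47.570526  D=ac−b²=3.965261
λ₁=(c·0.123−b)/D = (47.570526·0.123−5.031391)/3.965261 = 0.206741
λ₂=(a−b·0.123)/D = (0.615511−5.031391·0.123)/3.965261 = -0.000845
w* = 0.206741·x + -0.000845·y:
  w_0 = 0.206741·0.3005 + -0.000845·6.2158 = 0.0569  (Intel)
  w_1 = 0.206741·0.7625 + -0.000845·5.2252 = 0.1532  (Pfizer)
  w_2 = 0.206741·0.8322 + -0.000845·11.8781 = 0.1620  (Ford)
  w_3 = 0.206741·0.8383 + -0.000845·9.5933 = 0.1652  (Exxon)
  w_4 = 0.206741·2.2979 + -0.000845·14.6581 = 0.4627  (Nike)
Σw_i=1.0000  μᵀw=0.1230
σ²=wᵀΣw=λ₁·μ_p+λ₂ = 0.206741·0.123 + -0.000845 = 0.024584 ≈ 0.0246
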